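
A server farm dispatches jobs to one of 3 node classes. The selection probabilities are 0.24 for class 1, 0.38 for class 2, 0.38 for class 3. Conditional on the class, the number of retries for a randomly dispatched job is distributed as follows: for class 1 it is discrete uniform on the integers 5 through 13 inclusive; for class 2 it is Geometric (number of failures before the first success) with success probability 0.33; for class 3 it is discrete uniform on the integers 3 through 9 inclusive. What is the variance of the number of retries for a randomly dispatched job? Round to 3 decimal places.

12.984

Per component, 1: μ=9, E[X²]=87.6667; 2: μ=2.0303, E[X²]=10.2746; 3: μ=6, E[X²]=40.
E[X] = 0.24·9 + 0.38·2.0303 + 0.38·6 = 5.21152.
E[X²] = 0.24·87.6667 + 0.38·10.2746 + 0.38·40 = 40.1443.
Var(X) = E[X²] − (E[X])² = 40.1443 − 27.1599 = 12.9844.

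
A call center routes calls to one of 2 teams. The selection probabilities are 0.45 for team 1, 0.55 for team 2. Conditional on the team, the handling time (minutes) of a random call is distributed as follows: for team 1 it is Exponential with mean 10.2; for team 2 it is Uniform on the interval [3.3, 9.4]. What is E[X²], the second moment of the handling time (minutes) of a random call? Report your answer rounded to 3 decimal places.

117.519

For each component E[X²] = Var + (mean)², giving 1: 208.08; 2: 43.4233.
Overall E[X²] = 0.45·208.08 + 0.55·43.4233 = 117.519.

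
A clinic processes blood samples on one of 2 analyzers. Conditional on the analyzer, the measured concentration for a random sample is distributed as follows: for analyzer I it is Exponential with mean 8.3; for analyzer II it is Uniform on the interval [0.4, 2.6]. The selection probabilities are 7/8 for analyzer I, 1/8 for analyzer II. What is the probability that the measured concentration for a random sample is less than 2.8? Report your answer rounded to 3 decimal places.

Conditional on each analyzer, P(X < 2.8): I: 0.286341; II: 1.
By total probability, P(X < 2.8) = 0.875·0.286341 + 0.125·1 = 0.375548.

0.376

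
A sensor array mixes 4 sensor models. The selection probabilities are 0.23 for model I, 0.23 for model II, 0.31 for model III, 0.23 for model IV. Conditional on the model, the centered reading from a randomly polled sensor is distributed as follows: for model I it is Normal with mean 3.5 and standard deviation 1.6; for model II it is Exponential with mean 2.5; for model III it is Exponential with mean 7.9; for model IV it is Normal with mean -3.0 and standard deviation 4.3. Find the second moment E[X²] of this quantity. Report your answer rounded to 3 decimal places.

51.298

For each component E[X²] = Var + (mean)², giving I: 14.81; II: 12.5; III: 124.82; IV: 27.49.
Overall E[X²] = 0.23·14.81 + 0.23·12.5 + 0.31·124.82 + 0.23·27.49 = 51.2982.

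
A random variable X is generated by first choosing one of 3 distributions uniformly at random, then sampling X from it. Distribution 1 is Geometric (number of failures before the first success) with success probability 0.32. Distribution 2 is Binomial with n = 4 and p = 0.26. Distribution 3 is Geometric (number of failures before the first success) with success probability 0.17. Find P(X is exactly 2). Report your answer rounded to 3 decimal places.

0.162

Conditional on each component, P(X = 2): 1: 0.147968; 2: 0.222107; 3: 0.117113.
By total probability, P(X = 2) = 0.333333·0.147968 + 0.333333·0.222107 + 0.333333·0.117113 = 0.162396.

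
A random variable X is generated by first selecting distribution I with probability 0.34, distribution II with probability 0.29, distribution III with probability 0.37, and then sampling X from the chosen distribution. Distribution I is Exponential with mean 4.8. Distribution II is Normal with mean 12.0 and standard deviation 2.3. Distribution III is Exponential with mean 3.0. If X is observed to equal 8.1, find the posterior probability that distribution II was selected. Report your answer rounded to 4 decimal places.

Likelihoods f(8.1 | ·): I: 0.0385378; II: 0.0411939; III: 0.0224018.
Posterior ∝ prior × likelihood. Numerator for II: 0.29·0.0411939 = 0.0119462.
Normalizing constant: 0.34·0.0385378 + 0.29·0.0411939 + 0.37·0.0224018 = 0.0333378.
P(II | observation) = 0.0119462 / 0.0333378 = 0.358339.

0.3583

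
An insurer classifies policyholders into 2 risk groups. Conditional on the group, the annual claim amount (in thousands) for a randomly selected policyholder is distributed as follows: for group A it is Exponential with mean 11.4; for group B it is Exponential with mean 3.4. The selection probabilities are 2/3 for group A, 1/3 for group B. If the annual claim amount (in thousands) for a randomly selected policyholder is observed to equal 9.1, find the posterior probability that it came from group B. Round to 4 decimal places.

Likelihoods f(9.1 | ·): A: 0.039484; B: 0.0202369.
Posterior ∝ prior × likelihood. Numerator for B: 0.333333·0.0202369 = 0.00674564.
Normalizing constant: 0.666667·0.039484 + 0.333333·0.0202369 = 0.0330683.
P(B | observation) = 0.00674564 / 0.0330683 = 0.203991.

0.2040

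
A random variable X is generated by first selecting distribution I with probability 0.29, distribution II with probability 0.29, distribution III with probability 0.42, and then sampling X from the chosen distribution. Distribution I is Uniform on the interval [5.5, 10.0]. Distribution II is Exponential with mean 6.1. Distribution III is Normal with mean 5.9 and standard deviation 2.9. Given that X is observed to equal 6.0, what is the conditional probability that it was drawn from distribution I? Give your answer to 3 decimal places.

0.460

Likelihoods f(6.0 | ·): I: 0.222222; II: 0.0613049; III: 0.137485.
Posterior ∝ prior × likelihood. Numerator for I: 0.29·0.222222 = 0.0644444.
Normalizing constant: 0.29·0.222222 + 0.29·0.0613049 + 0.42·0.137485 = 0.139966.
P(I | observation) = 0.0644444 / 0.139966 = 0.460428.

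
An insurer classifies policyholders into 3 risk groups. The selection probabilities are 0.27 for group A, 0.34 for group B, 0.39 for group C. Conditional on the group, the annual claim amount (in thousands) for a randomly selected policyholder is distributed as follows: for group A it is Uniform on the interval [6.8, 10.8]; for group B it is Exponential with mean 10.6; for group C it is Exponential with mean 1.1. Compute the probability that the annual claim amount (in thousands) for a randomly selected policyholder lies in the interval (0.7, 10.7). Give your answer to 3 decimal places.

0.664

Conditional on each group, P(0.7 < X < 10.7): A: 0.975; B: 0.57167; C: 0.529154.
By total probability, P(0.7 < X < 10.7) = 0.27·0.975 + 0.34·0.57167 + 0.39·0.529154 = 0.663988.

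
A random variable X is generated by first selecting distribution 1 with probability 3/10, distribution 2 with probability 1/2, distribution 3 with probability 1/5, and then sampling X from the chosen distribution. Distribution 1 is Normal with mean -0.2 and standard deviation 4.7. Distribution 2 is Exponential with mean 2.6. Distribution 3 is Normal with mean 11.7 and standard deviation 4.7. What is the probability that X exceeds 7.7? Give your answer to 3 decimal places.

0.200

Conditional on each component, P(X > 7.7): 1: 0.0463959; 2: 0.0517393; 3: 0.802633.
By total probability, P(X > 7.7) = 0.3·0.0463959 + 0.5·0.0517393 + 0.2·0.802633 = 0.200315.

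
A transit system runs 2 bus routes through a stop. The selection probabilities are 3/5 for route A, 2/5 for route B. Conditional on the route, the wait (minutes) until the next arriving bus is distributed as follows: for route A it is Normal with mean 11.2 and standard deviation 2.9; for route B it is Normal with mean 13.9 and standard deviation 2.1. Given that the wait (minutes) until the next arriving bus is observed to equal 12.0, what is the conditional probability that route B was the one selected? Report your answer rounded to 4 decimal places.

0.3884

Likelihoods f(12.0 | ·): A: 0.13243; B: 0.126164.
Posterior ∝ prior × likelihood. Numerator for B: 0.4·0.126164 = 0.0504656.
Normalizing constant: 0.6·0.13243 + 0.4·0.126164 = 0.129924.
P(B | observation) = 0.0504656 / 0.129924 = 0.388425.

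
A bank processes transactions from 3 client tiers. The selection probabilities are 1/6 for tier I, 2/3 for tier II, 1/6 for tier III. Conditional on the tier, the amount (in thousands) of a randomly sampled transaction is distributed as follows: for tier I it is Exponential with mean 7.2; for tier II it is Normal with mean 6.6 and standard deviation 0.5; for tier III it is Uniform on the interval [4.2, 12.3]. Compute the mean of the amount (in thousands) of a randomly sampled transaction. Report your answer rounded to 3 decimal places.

Component means — I: 7.2; II: 6.6; III: 8.25.
E[X] = 0.166667·7.2 + 0.666667·6.6 + 0.166667·8.25 = 6.975.

6.975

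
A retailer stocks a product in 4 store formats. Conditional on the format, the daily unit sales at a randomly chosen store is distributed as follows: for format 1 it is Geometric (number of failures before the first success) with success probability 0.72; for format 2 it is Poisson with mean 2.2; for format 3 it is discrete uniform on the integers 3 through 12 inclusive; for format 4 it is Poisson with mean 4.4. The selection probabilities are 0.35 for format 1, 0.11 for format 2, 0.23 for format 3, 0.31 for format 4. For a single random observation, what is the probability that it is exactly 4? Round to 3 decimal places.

0.096

Conditional on each format, P(X = 4): 1: 0.00442552; 2: 0.108151; 3: 0.1; 4: 0.191736.
By total probability, P(X = 4) = 0.35·0.00442552 + 0.11·0.108151 + 0.23·0.1 + 0.31·0.191736 = 0.0958837.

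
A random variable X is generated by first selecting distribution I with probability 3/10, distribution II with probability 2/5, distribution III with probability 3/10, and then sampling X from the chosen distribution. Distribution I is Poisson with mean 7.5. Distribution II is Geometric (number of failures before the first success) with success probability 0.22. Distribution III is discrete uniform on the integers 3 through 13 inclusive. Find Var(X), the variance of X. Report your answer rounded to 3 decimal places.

Per component, I: μ=7.5, E[X²]=63.75; II: μ=3.54545, E[X²]=28.686; III: μ=8, E[X²]=74.
E[X] = 0.3·7.5 + 0.4·3.54545 + 0.3·8 = 6.06818.
E[X²] = 0.3·63.75 + 0.4·28.686 + 0.3·74 = 52.7994.
Var(X) = E[X²] − (E[X])² = 52.7994 − 36.8228 = 15.9765.

15.977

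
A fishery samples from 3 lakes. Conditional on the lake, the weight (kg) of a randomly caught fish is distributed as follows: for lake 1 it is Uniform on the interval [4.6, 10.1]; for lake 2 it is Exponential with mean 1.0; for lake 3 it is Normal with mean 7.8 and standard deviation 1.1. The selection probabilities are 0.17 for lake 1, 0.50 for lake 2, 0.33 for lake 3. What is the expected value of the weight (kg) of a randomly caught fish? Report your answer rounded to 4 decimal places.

Component means — 1: 7.35; 2: 1; 3: 7.8.
E[X] = 0.17·7.35 + 0.5·1 + 0.33·7.8 = 4.3235.

4.3235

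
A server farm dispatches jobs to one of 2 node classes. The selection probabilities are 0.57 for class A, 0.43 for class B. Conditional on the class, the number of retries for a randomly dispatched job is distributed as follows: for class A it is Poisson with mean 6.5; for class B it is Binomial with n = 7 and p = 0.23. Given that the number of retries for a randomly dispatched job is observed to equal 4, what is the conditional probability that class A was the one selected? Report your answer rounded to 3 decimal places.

0.768

Likelihoods P(X=4 | ·): A: 0.111822; B: 0.0447148.
Posterior ∝ prior × likelihood. Numerator for A: 0.57·0.111822 = 0.0637387.
Normalizing constant: 0.57·0.111822 + 0.43·0.0447148 = 0.082966.
P(A | observation) = 0.0637387 / 0.082966 = 0.76825.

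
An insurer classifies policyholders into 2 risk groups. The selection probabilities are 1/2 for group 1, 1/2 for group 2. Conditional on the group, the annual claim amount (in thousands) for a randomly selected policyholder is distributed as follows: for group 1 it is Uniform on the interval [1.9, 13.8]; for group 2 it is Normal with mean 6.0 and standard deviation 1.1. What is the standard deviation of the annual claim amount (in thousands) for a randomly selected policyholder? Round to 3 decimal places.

2.713

Per component, 1: μ=7.85, E[X²]=73.4233; 2: μ=6, E[X²]=37.21.
E[X] = 0.5·7.85 + 0.5·6 = 6.925.
E[X²] = 0.5·73.4233 + 0.5·37.21 = 55.3167.
Var(X) = E[X²] − (E[X])² = 55.3167 − 47.9556 = 7.36104.
SD(X) = √7.36104 = 2.71312.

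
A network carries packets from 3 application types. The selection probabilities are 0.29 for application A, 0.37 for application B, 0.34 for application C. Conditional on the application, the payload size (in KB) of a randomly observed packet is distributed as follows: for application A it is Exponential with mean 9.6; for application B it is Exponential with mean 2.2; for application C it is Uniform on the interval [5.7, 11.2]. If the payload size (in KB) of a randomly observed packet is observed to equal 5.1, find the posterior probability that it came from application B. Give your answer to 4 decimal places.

Likelihoods f(5.1 | ·): A: 0.0612364; B: 0.0447511; C: 0.
Posterior ∝ prior × likelihood. Numerator for B: 0.37·0.0447511 = 0.0165579.
Normalizing constant: 0.29·0.0612364 + 0.37·0.0447511 + 0.34·0 = 0.0343165.
P(B | observation) = 0.0165579 / 0.0343165 = 0.482506.

0.4825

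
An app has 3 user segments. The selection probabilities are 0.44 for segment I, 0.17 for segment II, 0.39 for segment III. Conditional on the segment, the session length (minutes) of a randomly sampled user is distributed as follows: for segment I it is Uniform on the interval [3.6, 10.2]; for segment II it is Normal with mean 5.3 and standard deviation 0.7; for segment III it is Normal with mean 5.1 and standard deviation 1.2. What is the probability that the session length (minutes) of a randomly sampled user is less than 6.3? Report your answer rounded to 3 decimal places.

Conditional on each segment, P(X < 6.3): I: 0.409091; II: 0.923436; III: 0.841345.
By total probability, P(X < 6.3) = 0.44·0.409091 + 0.17·0.923436 + 0.39·0.841345 = 0.665109.

0.665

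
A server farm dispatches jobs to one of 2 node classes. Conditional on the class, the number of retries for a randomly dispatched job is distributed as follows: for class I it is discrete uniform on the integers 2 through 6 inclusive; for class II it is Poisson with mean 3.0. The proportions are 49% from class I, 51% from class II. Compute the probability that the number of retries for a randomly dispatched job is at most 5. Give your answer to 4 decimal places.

Conditional on each class, P(X ≤ 5): I: 0.8; II: 0.916082.
By total probability, P(X ≤ 5) = 0.49·0.8 + 0.51·0.916082 = 0.859202.

0.8592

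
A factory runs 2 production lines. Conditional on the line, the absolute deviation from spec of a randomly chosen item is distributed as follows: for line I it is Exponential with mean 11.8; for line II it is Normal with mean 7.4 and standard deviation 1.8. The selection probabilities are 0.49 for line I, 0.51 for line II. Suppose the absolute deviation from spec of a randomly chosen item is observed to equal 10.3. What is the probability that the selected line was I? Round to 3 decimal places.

Likelihoods f(10.3 | ·): I: 0.0354022; II: 0.0605331.
Posterior ∝ prior × likelihood. Numerator for I: 0.49·0.0354022 = 0.0173471.
Normalizing constant: 0.49·0.0354022 + 0.51·0.0605331 = 0.048219.
P(I | observation) = 0.0173471 / 0.048219 = 0.359756.

0.360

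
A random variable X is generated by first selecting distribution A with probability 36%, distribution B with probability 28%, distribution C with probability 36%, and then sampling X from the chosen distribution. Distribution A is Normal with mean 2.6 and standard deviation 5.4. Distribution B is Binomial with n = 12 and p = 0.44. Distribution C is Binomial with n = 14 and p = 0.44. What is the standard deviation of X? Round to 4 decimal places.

Per component, A: μ=2.6, E[X²]=35.92; B: μ=5.28, E[X²]=30.8352; C: μ=6.16, E[X²]=41.3952.
E[X] = 0.36·2.6 + 0.28·5.28 + 0.36·6.16 = 4.632.
E[X²] = 0.36·35.92 + 0.28·30.8352 + 0.36·41.3952 = 36.4673.
Var(X) = E[X²] − (E[X])² = 36.4673 − 21.4554 = 15.0119.
SD(X) = √15.0119 = 3.87452.

3.8745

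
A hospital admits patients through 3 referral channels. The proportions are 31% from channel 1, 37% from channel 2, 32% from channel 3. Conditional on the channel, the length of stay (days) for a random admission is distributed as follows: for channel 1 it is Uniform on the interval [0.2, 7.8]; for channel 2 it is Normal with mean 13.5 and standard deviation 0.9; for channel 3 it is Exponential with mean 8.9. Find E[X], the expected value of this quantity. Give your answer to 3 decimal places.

9.083

Component means — 1: 4; 2: 13.5; 3: 8.9.
E[X] = 0.31·4 + 0.37·13.5 + 0.32·8.9 = 9.083.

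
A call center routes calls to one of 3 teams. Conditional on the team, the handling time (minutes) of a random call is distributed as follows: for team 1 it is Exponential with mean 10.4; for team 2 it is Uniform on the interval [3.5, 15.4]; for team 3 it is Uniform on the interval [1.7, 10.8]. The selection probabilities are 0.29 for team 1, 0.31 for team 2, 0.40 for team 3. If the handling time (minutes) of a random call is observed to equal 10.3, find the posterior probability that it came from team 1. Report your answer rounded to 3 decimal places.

Likelihoods f(10.3 | ·): 1: 0.0357148; 2: 0.0840336; 3: 0.10989.
Posterior ∝ prior × likelihood. Numerator for 1: 0.29·0.0357148 = 0.0103573.
Normalizing constant: 0.29·0.0357148 + 0.31·0.0840336 + 0.4·0.10989 = 0.0803638.
P(1 | observation) = 0.0103573 / 0.0803638 = 0.12888.

0.129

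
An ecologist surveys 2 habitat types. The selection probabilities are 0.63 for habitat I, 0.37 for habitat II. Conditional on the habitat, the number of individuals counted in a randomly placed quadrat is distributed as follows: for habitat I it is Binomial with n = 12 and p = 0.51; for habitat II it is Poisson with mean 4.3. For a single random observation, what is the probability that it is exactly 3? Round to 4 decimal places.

Conditional on each habitat, P(X = 3): I: 0.0475224; II: 0.179799.
By total probability, P(X = 3) = 0.63·0.0475224 + 0.37·0.179799 = 0.0964648.

0.0965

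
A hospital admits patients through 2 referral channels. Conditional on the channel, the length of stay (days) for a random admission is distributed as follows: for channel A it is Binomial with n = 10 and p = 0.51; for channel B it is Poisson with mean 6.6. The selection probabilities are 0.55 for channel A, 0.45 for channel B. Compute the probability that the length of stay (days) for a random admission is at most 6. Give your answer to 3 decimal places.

Conditional on each channel, P(X ≤ 6): A: 0.811227; B: 0.510839.
By total probability, P(X ≤ 6) = 0.55·0.811227 + 0.45·0.510839 = 0.676052.

0.676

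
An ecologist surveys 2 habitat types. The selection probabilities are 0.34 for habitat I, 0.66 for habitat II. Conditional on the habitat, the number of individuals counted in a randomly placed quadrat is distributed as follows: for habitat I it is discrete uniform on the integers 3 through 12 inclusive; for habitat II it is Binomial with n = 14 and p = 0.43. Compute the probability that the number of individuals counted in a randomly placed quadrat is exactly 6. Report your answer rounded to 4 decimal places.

0.1736

Conditional on each habitat, P(X = 6): I: 0.1; II: 0.211527.
By total probability, P(X = 6) = 0.34·0.1 + 0.66·0.211527 = 0.173608.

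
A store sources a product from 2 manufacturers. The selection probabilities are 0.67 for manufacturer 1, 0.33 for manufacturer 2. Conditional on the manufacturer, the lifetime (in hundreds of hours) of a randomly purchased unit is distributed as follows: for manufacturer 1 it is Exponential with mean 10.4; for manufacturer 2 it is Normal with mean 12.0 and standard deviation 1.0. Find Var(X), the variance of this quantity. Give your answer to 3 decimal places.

73.363

Per component, 1: μ=10.4, E[X²]=216.32; 2: μ=12, E[X²]=145.
E[X] = 0.67·10.4 + 0.33·12 = 10.928.
E[X²] = 0.67·216.32 + 0.33·145 = 192.784.
Var(X) = E[X²] − (E[X])² = 192.784 − 119.421 = 73.3632.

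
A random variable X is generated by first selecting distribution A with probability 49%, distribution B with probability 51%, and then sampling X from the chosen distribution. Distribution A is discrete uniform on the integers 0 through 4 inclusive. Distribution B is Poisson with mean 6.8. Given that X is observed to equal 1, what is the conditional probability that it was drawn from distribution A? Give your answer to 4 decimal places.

0.9621

Likelihoods P(X=1 | ·): A: 0.2; B: 0.00757367.
Posterior ∝ prior × likelihood. Numerator for A: 0.49·0.2 = 0.098.
Normalizing constant: 0.49·0.2 + 0.51·0.00757367 = 0.101863.
P(A | observation) = 0.098 / 0.101863 = 0.962081.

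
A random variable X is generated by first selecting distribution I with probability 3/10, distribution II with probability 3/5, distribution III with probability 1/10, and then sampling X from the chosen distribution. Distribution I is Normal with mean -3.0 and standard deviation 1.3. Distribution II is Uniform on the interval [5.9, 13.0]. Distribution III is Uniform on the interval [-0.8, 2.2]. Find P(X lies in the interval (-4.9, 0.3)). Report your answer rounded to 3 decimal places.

0.313

Conditional on each component, P(-4.9 < X < 0.3): I: 0.922499; II: 0; III: 0.366667.
By total probability, P(-4.9 < X < 0.3) = 0.3·0.922499 + 0.6·0 + 0.1·0.366667 = 0.313416.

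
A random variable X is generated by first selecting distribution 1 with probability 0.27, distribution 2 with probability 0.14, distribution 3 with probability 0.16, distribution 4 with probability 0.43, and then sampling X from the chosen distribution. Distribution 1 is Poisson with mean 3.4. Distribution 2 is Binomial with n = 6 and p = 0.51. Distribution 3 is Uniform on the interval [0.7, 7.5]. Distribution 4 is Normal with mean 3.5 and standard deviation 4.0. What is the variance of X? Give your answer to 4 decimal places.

8.7118

Per component, 1: μ=3.4, E[X²]=14.96; 2: μ=3.06, E[X²]=10.863; 3: μ=4.1, E[X²]=20.6633; 4: μ=3.5, E[X²]=28.25.
E[X] = 0.27·3.4 + 0.14·3.06 + 0.16·4.1 + 0.43·3.5 = 3.5074.
E[X²] = 0.27·14.96 + 0.14·10.863 + 0.16·20.6633 + 0.43·28.25 = 21.0137.
Var(X) = E[X²] − (E[X])² = 21.0137 − 12.3019 = 8.7118.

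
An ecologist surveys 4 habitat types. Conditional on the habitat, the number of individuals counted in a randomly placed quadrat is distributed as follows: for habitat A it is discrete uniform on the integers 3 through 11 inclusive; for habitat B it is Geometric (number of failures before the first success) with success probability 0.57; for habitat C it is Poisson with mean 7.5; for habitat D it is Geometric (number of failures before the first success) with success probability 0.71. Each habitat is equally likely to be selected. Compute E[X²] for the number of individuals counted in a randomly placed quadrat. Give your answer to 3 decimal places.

30.513

For each component E[X²] = Var + (mean)², giving A: 55.6667; B: 1.89258; C: 63.75; D: 0.742115.
Overall E[X²] = 0.25·55.6667 + 0.25·1.89258 + 0.25·63.75 + 0.25·0.742115 = 30.5128.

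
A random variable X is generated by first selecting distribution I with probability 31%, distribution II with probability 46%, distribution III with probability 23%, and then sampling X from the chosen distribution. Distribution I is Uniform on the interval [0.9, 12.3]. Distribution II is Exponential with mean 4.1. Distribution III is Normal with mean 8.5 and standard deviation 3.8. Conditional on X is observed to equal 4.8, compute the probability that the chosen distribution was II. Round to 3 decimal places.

0.452

Likelihoods f(4.8 | ·): I: 0.0877193; II: 0.0756439; III: 0.0653518.
Posterior ∝ prior × likelihood. Numerator for II: 0.46·0.0756439 = 0.0347962.
Normalizing constant: 0.31·0.0877193 + 0.46·0.0756439 + 0.23·0.0653518 = 0.0770201.
P(II | observation) = 0.0347962 / 0.0770201 = 0.451781.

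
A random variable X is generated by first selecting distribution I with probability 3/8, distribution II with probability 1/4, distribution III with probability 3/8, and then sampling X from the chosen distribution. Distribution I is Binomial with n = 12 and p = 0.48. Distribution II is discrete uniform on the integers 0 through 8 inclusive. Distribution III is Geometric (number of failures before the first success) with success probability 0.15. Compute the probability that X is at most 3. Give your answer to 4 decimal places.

Conditional on each component, P(X ≤ 3): I: 0.094338; II: 0.444444; III: 0.477994.
By total probability, P(X ≤ 3) = 0.375·0.094338 + 0.25·0.444444 + 0.375·0.477994 = 0.325736.

0.3257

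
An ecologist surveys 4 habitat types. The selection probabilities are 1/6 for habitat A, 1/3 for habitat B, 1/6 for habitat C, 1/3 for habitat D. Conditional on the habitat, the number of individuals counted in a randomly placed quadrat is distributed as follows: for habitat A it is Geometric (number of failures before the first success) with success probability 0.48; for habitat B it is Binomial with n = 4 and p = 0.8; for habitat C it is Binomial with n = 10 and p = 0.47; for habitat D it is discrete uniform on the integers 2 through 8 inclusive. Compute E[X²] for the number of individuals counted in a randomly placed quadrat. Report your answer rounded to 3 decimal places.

For each component E[X²] = Var + (mean)², giving A: 3.43056; B: 10.88; C: 24.581; D: 29.
Overall E[X²] = 0.166667·3.43056 + 0.333333·10.88 + 0.166667·24.581 + 0.333333·29 = 17.9619.

17.962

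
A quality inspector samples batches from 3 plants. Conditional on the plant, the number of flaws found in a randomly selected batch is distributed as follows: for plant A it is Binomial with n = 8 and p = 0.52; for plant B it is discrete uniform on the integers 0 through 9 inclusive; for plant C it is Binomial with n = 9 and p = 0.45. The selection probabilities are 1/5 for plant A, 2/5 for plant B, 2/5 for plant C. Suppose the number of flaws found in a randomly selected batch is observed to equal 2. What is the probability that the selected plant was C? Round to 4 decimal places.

0.4314

Likelihoods P(X=2 | ·): A: 0.0926002; B: 0.1; C: 0.110986.
Posterior ∝ prior × likelihood. Numerator for C: 0.4·0.110986 = 0.0443942.
Normalizing constant: 0.2·0.0926002 + 0.4·0.1 + 0.4·0.110986 = 0.102914.
P(C | observation) = 0.0443942 / 0.102914 = 0.431371.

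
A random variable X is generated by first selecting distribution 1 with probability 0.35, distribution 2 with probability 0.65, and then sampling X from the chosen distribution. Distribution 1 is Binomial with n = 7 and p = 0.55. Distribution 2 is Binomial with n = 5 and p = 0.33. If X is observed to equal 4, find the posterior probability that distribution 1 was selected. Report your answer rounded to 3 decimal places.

Likelihoods P(X=4 | ·): 1: 0.291848; 2: 0.0397284.
Posterior ∝ prior × likelihood. Numerator for 1: 0.35·0.291848 = 0.102147.
Normalizing constant: 0.35·0.291848 + 0.65·0.0397284 = 0.12797.
P(1 | observation) = 0.102147 / 0.12797 = 0.798207.

0.798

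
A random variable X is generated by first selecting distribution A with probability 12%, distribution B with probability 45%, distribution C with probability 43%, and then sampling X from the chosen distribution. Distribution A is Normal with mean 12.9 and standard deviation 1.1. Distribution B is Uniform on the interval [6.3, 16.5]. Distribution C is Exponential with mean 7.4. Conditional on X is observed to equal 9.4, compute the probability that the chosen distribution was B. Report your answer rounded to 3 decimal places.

Likelihoods f(9.4 | ·): A: 0.00229681; B: 0.0980392; C: 0.03794.
Posterior ∝ prior × likelihood. Numerator for B: 0.45·0.0980392 = 0.0441176.
Normalizing constant: 0.12·0.00229681 + 0.45·0.0980392 + 0.43·0.03794 = 0.0607074.
P(B | observation) = 0.0441176 / 0.0607074 = 0.726725.

0.727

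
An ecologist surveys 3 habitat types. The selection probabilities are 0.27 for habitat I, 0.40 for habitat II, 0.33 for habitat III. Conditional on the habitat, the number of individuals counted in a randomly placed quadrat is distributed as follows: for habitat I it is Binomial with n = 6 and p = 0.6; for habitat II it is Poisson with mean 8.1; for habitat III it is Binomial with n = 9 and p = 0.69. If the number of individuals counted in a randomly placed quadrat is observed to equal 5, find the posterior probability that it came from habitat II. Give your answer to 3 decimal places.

0.242

Likelihoods P(X=5 | ·): I: 0.186624; II: 0.088198; III: 0.181996.
Posterior ∝ prior × likelihood. Numerator for II: 0.4·0.088198 = 0.0352792.
Normalizing constant: 0.27·0.186624 + 0.4·0.088198 + 0.33·0.181996 = 0.145726.
P(II | observation) = 0.0352792 / 0.145726 = 0.242092.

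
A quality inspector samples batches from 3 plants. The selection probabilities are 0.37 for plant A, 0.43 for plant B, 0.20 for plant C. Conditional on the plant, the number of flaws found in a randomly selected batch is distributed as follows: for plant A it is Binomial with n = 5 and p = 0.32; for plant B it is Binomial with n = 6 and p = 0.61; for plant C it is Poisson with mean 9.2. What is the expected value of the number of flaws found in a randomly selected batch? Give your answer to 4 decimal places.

4.0058

Component means — A: 1.6; B: 3.66; C: 9.2.
E[X] = 0.37·1.6 + 0.43·3.66 + 0.2·9.2 = 4.0058.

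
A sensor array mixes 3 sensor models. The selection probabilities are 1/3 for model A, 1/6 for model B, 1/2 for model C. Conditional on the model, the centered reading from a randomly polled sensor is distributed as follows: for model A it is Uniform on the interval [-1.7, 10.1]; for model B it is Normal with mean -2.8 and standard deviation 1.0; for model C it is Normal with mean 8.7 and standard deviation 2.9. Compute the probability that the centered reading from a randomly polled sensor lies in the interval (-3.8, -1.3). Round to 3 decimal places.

0.141

Conditional on each model, P(-3.8 < X < -1.3): A: 0.0338983; B: 0.774538; C: 0.000273939.
By total probability, P(-3.8 < X < -1.3) = 0.333333·0.0338983 + 0.166667·0.774538 + 0.5·0.000273939 = 0.140526.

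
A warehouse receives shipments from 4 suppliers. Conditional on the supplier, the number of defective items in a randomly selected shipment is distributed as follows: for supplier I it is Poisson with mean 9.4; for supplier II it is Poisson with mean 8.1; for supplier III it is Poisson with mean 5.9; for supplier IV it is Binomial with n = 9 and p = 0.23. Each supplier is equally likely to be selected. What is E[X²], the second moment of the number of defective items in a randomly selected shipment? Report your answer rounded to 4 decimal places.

For each component E[X²] = Var + (mean)², giving I: 97.76; II: 73.71; III: 40.71; IV: 5.8788.
Overall E[X²] = 0.25·97.76 + 0.25·73.71 + 0.25·40.71 + 0.25·5.8788 = 54.5147.

54.5147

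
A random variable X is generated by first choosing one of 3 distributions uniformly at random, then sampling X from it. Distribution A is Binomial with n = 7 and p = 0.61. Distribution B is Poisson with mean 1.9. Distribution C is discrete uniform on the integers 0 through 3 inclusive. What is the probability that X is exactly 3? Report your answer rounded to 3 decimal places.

0.202

Conditional on each component, P(X = 3): A: 0.183788; B: 0.170982; C: 0.25.
By total probability, P(X = 3) = 0.333333·0.183788 + 0.333333·0.170982 + 0.333333·0.25 = 0.20159.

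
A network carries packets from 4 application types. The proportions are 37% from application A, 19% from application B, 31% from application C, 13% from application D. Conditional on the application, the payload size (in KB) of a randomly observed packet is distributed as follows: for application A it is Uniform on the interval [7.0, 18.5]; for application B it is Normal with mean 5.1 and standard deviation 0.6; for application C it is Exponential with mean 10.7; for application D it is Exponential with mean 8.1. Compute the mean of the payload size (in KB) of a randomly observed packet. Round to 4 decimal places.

10.0565

Component means — A: 12.75; B: 5.1; C: 10.7; D: 8.1.
E[X] = 0.37·12.75 + 0.19·5.1 + 0.31·10.7 + 0.13·8.1 = 10.0565.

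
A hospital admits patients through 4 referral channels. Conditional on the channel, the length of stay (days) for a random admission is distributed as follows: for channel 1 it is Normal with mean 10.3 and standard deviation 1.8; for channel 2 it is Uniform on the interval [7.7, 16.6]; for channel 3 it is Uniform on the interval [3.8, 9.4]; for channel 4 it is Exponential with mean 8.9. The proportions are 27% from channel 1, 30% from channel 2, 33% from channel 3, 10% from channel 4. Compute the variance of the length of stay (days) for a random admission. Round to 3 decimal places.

16.729

Per component, 1: μ=10.3, E[X²]=109.33; 2: μ=12.15, E[X²]=154.223; 3: μ=6.6, E[X²]=46.1733; 4: μ=8.9, E[X²]=158.42.
E[X] = 0.27·10.3 + 0.3·12.15 + 0.33·6.6 + 0.1·8.9 = 9.494.
E[X²] = 0.27·109.33 + 0.3·154.223 + 0.33·46.1733 + 0.1·158.42 = 106.865.
Var(X) = E[X²] − (E[X])² = 106.865 − 90.136 = 16.7293.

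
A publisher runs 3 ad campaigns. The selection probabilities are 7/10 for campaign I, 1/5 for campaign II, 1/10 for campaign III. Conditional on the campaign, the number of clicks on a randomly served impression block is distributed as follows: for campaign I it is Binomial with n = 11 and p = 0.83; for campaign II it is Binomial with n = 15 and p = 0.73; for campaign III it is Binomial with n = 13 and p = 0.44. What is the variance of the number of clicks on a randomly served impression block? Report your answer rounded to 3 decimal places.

Per component, I: μ=9.13, E[X²]=84.909; II: μ=10.95, E[X²]=122.859; III: μ=5.72, E[X²]=35.9216.
E[X] = 0.7·9.13 + 0.2·10.95 + 0.1·5.72 = 9.153.
E[X²] = 0.7·84.909 + 0.2·122.859 + 0.1·35.9216 = 87.6003.
Var(X) = E[X²] − (E[X])² = 87.6003 − 83.7774 = 3.82285.

3.823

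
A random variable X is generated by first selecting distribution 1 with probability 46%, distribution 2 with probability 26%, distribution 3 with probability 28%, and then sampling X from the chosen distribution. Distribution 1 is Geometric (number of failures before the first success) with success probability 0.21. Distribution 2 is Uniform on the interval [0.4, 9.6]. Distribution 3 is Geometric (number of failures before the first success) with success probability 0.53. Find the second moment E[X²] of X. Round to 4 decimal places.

For each component E[X²] = Var + (mean)², giving 1: 32.0658; 2: 32.0533; 3: 2.45959.
Overall E[X²] = 0.46·32.0658 + 0.26·32.0533 + 0.28·2.45959 = 23.7728.

23.7728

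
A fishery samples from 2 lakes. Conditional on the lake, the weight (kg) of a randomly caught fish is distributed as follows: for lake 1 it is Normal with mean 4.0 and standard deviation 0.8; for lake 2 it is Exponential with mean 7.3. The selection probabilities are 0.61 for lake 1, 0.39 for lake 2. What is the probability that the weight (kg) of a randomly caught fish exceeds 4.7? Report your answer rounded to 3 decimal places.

Conditional on each lake, P(X > 4.7): 1: 0.190787; 2: 0.525274.
By total probability, P(X > 4.7) = 0.61·0.190787 + 0.39·0.525274 = 0.321237.

0.321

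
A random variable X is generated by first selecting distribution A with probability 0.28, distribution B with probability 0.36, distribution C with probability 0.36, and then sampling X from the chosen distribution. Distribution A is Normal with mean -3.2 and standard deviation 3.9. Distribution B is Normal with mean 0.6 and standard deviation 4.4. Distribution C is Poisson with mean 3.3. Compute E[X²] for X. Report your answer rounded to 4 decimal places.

For each component E[X²] = Var + (mean)², giving A: 25.45; B: 19.72; C: 14.19.
Overall E[X²] = 0.28·25.45 + 0.36·19.72 + 0.36·14.19 = 19.3336.

19.3336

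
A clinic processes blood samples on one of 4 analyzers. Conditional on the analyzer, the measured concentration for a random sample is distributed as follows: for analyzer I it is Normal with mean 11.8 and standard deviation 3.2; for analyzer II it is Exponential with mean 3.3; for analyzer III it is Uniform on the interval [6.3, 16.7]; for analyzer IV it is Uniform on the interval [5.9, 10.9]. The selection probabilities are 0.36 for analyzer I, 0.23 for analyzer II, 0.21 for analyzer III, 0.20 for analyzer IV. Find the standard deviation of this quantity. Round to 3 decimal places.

Per component, I: μ=11.8, E[X²]=149.48; II: μ=3.3, E[X²]=21.78; III: μ=11.5, E[X²]=141.263; IV: μ=8.4, E[X²]=72.6433.
E[X] = 0.36·11.8 + 0.23·3.3 + 0.21·11.5 + 0.2·8.4 = 9.102.
E[X²] = 0.36·149.48 + 0.23·21.78 + 0.21·141.263 + 0.2·72.6433 = 103.016.
Var(X) = E[X²] − (E[X])² = 103.016 − 82.8464 = 20.1698.
SD(X) = √20.1698 = 4.49108.

4.491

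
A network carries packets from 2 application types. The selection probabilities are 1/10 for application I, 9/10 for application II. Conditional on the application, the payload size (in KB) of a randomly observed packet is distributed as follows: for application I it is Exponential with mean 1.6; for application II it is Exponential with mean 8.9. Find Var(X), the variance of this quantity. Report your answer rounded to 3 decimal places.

Per component, I: μ=1.6, E[X²]=5.12; II: μ=8.9, E[X²]=158.42.
E[X] = 0.1·1.6 + 0.9·8.9 = 8.17.
E[X²] = 0.1·5.12 + 0.9·158.42 = 143.09.
Var(X) = E[X²] − (E[X])² = 143.09 − 66.7489 = 76.3411.

76.341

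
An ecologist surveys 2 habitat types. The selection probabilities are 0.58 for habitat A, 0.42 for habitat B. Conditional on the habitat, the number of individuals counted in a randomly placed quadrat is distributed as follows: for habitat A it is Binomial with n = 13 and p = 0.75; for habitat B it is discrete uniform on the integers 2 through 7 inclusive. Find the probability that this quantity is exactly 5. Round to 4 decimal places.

Conditional on each habitat, P(X = 5): A: 0.0046602; B: 0.166667.
By total probability, P(X = 5) = 0.58·0.0046602 + 0.42·0.166667 = 0.0727029.

0.0727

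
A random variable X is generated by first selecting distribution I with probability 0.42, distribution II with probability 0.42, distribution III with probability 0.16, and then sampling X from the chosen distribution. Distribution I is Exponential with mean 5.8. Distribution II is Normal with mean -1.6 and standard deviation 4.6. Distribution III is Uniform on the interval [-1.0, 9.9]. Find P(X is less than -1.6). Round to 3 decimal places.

Conditional on each component, P(X < -1.6): I: 0; II: 0.5; III: 0.
By total probability, P(X < -1.6) = 0.42·0 + 0.42·0.5 + 0.16·0 = 0.21.

0.210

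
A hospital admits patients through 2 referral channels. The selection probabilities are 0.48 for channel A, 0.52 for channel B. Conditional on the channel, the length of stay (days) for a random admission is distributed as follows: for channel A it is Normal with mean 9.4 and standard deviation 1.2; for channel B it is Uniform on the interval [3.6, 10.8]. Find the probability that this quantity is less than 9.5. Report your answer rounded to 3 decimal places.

0.682

Conditional on each channel, P(X < 9.5): A: 0.533207; B: 0.819444.
By total probability, P(X < 9.5) = 0.48·0.533207 + 0.52·0.819444 = 0.68205.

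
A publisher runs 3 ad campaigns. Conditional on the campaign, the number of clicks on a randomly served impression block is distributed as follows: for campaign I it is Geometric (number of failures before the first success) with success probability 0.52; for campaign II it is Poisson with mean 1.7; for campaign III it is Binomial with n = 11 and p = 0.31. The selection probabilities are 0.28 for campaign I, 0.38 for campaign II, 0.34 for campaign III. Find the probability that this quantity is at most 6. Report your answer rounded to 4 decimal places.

Conditional on each campaign, P(X ≤ 6): I: 0.994129; II: 0.998125; III: 0.97404.
By total probability, P(X ≤ 6) = 0.28·0.994129 + 0.38·0.998125 + 0.34·0.97404 = 0.988817.

0.9888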